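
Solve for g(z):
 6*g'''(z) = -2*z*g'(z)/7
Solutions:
 g(z) = C1 + Integral(C2*airyai(-21^(2/3)*z/21) + C3*airybi(-21^(2/3)*z/21), z)


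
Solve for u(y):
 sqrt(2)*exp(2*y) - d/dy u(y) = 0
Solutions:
 u(y) = C1 + sqrt(2)*exp(2*y)/2


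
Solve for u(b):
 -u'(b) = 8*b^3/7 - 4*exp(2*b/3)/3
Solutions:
 u(b) = C1 - 2*b^4/7 + 2*exp(2*b/3)


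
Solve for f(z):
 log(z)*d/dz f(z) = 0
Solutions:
 f(z) = C1


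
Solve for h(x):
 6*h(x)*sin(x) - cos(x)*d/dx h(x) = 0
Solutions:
 h(x) = C1/cos(x)^6


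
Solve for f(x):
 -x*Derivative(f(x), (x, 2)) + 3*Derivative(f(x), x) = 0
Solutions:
 f(x) = C1 + C2*x^4


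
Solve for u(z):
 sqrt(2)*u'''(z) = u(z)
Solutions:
 u(z) = C3*exp(2^(5/6)*z/2) + (C1*sin(2^(5/6)*sqrt(3)*z/4) + C2*cos(2^(5/6)*sqrt(3)*z/4))*exp(-2^(5/6)*z/4)


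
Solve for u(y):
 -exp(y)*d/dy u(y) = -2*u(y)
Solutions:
 u(y) = C1*exp(-2*exp(-y))


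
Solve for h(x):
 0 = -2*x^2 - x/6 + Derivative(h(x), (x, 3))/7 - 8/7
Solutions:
 h(x) = C1 + C2*x + C3*x^2 + 7*x^5/30 + 7*x^4/144 + 4*x^3/3


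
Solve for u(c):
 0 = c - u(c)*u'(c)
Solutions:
 u(c) = -sqrt(C1 + c^2)
 u(c) = sqrt(C1 + c^2)


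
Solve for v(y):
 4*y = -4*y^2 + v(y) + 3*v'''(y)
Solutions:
 v(y) = C3*exp(-3^(2/3)*y/3) + 4*y^2 + 4*y + (C1*sin(3^(1/6)*y/2) + C2*cos(3^(1/6)*y/2))*exp(3^(2/3)*y/6)


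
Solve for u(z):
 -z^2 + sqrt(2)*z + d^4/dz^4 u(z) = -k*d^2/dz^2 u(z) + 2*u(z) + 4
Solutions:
 u(z) = C1*exp(-sqrt(2)*z*sqrt(-k - sqrt(k^2 + 8))/2) + C2*exp(sqrt(2)*z*sqrt(-k - sqrt(k^2 + 8))/2) + C3*exp(-sqrt(2)*z*sqrt(-k + sqrt(k^2 + 8))/2) + C4*exp(sqrt(2)*z*sqrt(-k + sqrt(k^2 + 8))/2) - k/2 - z^2/2 + sqrt(2)*z/2 - 2


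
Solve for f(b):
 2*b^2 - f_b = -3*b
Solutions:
 f(b) = C1 + 2*b^3/3 + 3*b^2/2


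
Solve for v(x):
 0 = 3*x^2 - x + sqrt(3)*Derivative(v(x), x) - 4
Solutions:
 v(x) = C1 - sqrt(3)*x^3/3 + sqrt(3)*x^2/6 + 4*sqrt(3)*x/3


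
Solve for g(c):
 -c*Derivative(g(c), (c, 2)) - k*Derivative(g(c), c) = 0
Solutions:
 g(c) = C1 + c^(1 - re(k))*(C2*sin(log(c)*Abs(im(k))) + C3*cos(log(c)*im(k)))


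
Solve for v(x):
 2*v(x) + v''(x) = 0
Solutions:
 v(x) = C1*sin(sqrt(2)*x) + C2*cos(sqrt(2)*x)


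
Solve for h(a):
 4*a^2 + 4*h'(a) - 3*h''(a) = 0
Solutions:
 h(a) = C1 + C2*exp(4*a/3) - a^3/3 - 3*a^2/4 - 9*a/8


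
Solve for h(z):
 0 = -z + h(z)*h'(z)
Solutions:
 h(z) = -sqrt(C1 + z^2)
 h(z) = sqrt(C1 + z^2)


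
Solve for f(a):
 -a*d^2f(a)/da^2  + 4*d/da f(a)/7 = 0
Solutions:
 f(a) = C1 + C2*a^(11/7)


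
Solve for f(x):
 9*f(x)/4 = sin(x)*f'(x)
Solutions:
 f(x) = C1*(cos(x) - 1)^(9/8)/(cos(x) + 1)^(9/8)


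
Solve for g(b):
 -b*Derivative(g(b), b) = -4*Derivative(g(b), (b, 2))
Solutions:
 g(b) = C1 + C2*erfi(sqrt(2)*b/4)


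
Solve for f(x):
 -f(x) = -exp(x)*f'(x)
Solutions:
 f(x) = C1*exp(-exp(-x))


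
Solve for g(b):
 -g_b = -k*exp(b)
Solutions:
 g(b) = C1 + k*exp(b)


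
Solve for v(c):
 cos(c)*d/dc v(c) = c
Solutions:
 v(c) = C1 + Integral(c/cos(c), c)


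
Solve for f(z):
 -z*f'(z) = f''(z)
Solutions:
 f(z) = C1 + C2*erf(sqrt(2)*z/2)


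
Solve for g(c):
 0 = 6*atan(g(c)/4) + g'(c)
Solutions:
 Integral(1/atan(_y/4), (_y, g(c))) = C1 - 6*c


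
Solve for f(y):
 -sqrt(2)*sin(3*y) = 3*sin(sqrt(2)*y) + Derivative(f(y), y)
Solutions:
 f(y) = C1 + sqrt(2)*cos(3*y)/3 + 3*sqrt(2)*cos(sqrt(2)*y)/2


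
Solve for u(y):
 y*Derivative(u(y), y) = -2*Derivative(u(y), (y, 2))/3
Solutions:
 u(y) = C1 + C2*erf(sqrt(3)*y/2)


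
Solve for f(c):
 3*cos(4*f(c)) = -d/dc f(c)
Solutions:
 f(c) = -asin((C1 + exp(24*c))/(C1 - exp(24*c)))/4 + pi/4
 f(c) = asin((C1 + exp(24*c))/(C1 - exp(24*c)))/4


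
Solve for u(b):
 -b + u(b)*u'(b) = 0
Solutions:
 u(b) = -sqrt(C1 + b^2)
 u(b) = sqrt(C1 + b^2)


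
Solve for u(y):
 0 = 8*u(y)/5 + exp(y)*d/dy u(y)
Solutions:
 u(y) = C1*exp(8*exp(-y)/5)


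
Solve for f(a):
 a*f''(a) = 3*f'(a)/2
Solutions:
 f(a) = C1 + C2*a^(5/2)


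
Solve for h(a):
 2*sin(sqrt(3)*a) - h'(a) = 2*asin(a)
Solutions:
 h(a) = C1 - 2*a*asin(a) - 2*sqrt(1 - a^2) - 2*sqrt(3)*cos(sqrt(3)*a)/3


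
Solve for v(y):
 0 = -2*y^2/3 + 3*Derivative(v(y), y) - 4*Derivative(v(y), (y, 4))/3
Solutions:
 v(y) = C1 + C4*exp(2^(1/3)*3^(2/3)*y/2) + 2*y^3/27 + (C2*sin(3*2^(1/3)*3^(1/6)*y/4) + C3*cos(3*2^(1/3)*3^(1/6)*y/4))*exp(-2^(1/3)*3^(2/3)*y/4)


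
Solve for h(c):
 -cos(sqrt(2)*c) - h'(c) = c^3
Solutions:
 h(c) = C1 - c^4/4 - sqrt(2)*sin(sqrt(2)*c)/2


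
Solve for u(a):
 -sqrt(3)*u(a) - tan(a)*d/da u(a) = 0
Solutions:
 u(a) = C1/sin(a)^(sqrt(3))


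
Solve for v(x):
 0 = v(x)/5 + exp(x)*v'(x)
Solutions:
 v(x) = C1*exp(exp(-x)/5)


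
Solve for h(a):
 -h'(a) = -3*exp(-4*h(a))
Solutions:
 h(a) = log(-I*(C1 + 12*a)^(1/4))
 h(a) = log(I*(C1 + 12*a)^(1/4))
 h(a) = log(-(C1 + 12*a)^(1/4))
 h(a) = log(C1 + 12*a)/4


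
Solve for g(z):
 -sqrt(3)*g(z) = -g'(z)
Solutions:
 g(z) = C1*exp(sqrt(3)*z)


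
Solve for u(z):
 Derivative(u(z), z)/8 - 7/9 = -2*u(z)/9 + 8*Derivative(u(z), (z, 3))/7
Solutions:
 u(z) = C1*exp(-21^(1/3)*z*(21^(1/3)/(5*sqrt(163) + 64)^(1/3) + (5*sqrt(163) + 64)^(1/3))/48)*sin(3^(1/6)*7^(1/3)*z*(-3^(2/3)*(5*sqrt(163) + 64)^(1/3) + 3*7^(1/3)/(5*sqrt(163) + 64)^(1/3))/48) + C2*exp(-21^(1/3)*z*(21^(1/3)/(5*sqrt(163) + 64)^(1/3) + (5*sqrt(163) + 64)^(1/3))/48)*cos(3^(1/6)*7^(1/3)*z*(-3^(2/3)*(5*sqrt(163) + 64)^(1/3) + 3*7^(1/3)/(5*sqrt(163) + 64)^(1/3))/48) + C3*exp(21^(1/3)*z*(21^(1/3)/(5*sqrt(163) + 64)^(1/3) + (5*sqrt(163) + 64)^(1/3))/24) + 7/2


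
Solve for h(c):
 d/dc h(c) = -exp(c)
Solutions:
 h(c) = C1 - exp(c)


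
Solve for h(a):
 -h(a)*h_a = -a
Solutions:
 h(a) = -sqrt(C1 + a^2)
 h(a) = sqrt(C1 + a^2)


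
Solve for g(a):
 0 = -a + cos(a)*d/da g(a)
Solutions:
 g(a) = C1 + Integral(a/cos(a), a)


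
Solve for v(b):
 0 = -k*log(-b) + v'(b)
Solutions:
 v(b) = C1 + b*k*log(-b) - b*k


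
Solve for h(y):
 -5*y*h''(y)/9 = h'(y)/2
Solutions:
 h(y) = C1 + C2*y^(1/10)


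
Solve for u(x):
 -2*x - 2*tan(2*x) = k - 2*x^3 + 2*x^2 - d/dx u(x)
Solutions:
 u(x) = C1 + k*x - x^4/2 + 2*x^3/3 + x^2 - log(cos(2*x))


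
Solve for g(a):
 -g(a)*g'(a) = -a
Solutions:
 g(a) = -sqrt(C1 + a^2)
 g(a) = sqrt(C1 + a^2)


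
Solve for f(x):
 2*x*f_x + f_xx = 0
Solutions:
 f(x) = C1 + C2*erf(x)


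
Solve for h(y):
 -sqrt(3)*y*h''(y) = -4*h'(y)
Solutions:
 h(y) = C1 + C2*y^(1 + 4*sqrt(3)/3)


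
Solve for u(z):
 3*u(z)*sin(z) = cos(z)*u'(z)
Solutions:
 u(z) = C1/cos(z)^3


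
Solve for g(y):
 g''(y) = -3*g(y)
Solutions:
 g(y) = C1*sin(sqrt(3)*y) + C2*cos(sqrt(3)*y)


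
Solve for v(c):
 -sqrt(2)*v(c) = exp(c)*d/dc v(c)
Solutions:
 v(c) = C1*exp(sqrt(2)*exp(-c))


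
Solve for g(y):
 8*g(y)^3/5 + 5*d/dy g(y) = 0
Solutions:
 g(y) = -5*sqrt(2)*sqrt(-1/(C1 - 8*y))/2
 g(y) = 5*sqrt(2)*sqrt(-1/(C1 - 8*y))/2


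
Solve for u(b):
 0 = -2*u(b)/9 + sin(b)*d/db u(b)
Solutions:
 u(b) = C1*(cos(b) - 1)^(1/9)/(cos(b) + 1)^(1/9)


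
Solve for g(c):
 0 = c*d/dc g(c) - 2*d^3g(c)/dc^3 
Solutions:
 g(c) = C1 + Integral(C2*airyai(2^(2/3)*c/2) + C3*airybi(2^(2/3)*c/2), c)


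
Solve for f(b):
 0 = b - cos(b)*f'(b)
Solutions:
 f(b) = C1 + Integral(b/cos(b), b)


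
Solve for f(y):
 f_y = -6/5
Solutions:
 f(y) = C1 - 6*y/5


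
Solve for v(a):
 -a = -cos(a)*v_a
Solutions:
 v(a) = C1 + Integral(a/cos(a), a)


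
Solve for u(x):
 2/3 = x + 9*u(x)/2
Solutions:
 u(x) = 4/27 - 2*x/9


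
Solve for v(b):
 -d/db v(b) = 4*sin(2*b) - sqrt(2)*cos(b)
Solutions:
 v(b) = C1 + sqrt(2)*sin(b) + 2*cos(2*b)


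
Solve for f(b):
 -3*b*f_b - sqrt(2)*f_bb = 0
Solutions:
 f(b) = C1 + C2*erf(2^(1/4)*sqrt(3)*b/2)


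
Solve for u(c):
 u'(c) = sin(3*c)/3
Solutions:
 u(c) = C1 - cos(3*c)/9


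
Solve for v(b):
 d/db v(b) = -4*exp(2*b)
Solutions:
 v(b) = C1 - 2*exp(2*b)


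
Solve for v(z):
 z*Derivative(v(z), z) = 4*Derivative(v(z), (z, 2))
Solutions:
 v(z) = C1 + C2*erfi(sqrt(2)*z/4)


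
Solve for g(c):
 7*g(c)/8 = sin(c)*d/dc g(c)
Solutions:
 g(c) = C1*(cos(c) - 1)^(7/16)/(cos(c) + 1)^(7/16)


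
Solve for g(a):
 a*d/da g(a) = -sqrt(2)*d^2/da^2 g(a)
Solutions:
 g(a) = C1 + C2*erf(2^(1/4)*a/2)


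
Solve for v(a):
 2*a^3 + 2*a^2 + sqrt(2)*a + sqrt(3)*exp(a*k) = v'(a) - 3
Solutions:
 v(a) = C1 + a^4/2 + 2*a^3/3 + sqrt(2)*a^2/2 + 3*a + sqrt(3)*exp(a*k)/k


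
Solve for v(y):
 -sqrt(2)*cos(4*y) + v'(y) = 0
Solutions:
 v(y) = C1 + sqrt(2)*sin(4*y)/4


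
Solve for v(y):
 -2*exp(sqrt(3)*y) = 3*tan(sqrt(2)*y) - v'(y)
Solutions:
 v(y) = C1 + 2*sqrt(3)*exp(sqrt(3)*y)/3 - 3*sqrt(2)*log(cos(sqrt(2)*y))/2


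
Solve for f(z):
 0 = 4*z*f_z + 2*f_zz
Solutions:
 f(z) = C1 + C2*erf(z)


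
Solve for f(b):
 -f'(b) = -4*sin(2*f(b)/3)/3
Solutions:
 -4*b/3 + 3*log(cos(2*f(b)/3) - 1)/4 - 3*log(cos(2*f(b)/3) + 1)/4 = C1


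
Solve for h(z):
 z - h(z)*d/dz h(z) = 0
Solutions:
 h(z) = -sqrt(C1 + z^2)
 h(z) = sqrt(C1 + z^2)


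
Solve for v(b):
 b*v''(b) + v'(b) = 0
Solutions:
 v(b) = C1 + C2*log(b)


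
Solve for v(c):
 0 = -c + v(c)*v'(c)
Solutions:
 v(c) = -sqrt(C1 + c^2)
 v(c) = sqrt(C1 + c^2)


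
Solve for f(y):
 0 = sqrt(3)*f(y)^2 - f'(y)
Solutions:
 f(y) = -1/(C1 + sqrt(3)*y)


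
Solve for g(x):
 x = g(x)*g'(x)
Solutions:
 g(x) = -sqrt(C1 + x^2)
 g(x) = sqrt(C1 + x^2)


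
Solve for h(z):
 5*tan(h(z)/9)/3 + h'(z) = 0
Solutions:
 h(z) = -9*asin(C1*exp(-5*z/27)) + 9*pi
 h(z) = 9*asin(C1*exp(-5*z/27))


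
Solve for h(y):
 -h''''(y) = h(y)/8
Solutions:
 h(y) = (C1*sin(2^(3/4)*y/4) + C2*cos(2^(3/4)*y/4))*exp(-2^(3/4)*y/4) + (C3*sin(2^(3/4)*y/4) + C4*cos(2^(3/4)*y/4))*exp(2^(3/4)*y/4)


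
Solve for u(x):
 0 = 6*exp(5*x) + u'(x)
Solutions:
 u(x) = C1 - 6*exp(5*x)/5


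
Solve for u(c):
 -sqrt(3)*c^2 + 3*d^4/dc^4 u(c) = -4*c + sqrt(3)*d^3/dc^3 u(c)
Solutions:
 u(c) = C1 + C2*c + C3*c^2 + C4*exp(sqrt(3)*c/3) - c^5/60 - sqrt(3)*c^4/36 - c^3/3


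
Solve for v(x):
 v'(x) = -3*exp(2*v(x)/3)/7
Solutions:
 v(x) = 3*log(-sqrt(-1/(C1 - 3*x))) - 3*log(2) + 3*log(42)/2
 v(x) = 3*log(-1/(C1 - 3*x))/2 - 3*log(2) + 3*log(42)/2


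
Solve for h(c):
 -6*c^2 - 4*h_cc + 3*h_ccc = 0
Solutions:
 h(c) = C1 + C2*c + C3*exp(4*c/3) - c^4/8 - 3*c^3/8 - 27*c^2/32


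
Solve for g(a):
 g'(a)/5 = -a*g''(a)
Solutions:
 g(a) = C1 + C2*a^(4/5)


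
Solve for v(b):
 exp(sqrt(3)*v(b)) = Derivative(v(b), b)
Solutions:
 v(b) = sqrt(3)*(2*log(-1/(C1 + b)) - log(3))/6


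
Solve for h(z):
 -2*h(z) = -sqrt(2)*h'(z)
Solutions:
 h(z) = C1*exp(sqrt(2)*z)


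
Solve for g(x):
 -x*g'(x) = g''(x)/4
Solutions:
 g(x) = C1 + C2*erf(sqrt(2)*x)


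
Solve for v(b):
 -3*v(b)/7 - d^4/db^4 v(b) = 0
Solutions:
 v(b) = (C1*sin(sqrt(2)*3^(1/4)*7^(3/4)*b/14) + C2*cos(sqrt(2)*3^(1/4)*7^(3/4)*b/14))*exp(-sqrt(2)*3^(1/4)*7^(3/4)*b/14) + (C3*sin(sqrt(2)*3^(1/4)*7^(3/4)*b/14) + C4*cos(sqrt(2)*3^(1/4)*7^(3/4)*b/14))*exp(sqrt(2)*3^(1/4)*7^(3/4)*b/14)


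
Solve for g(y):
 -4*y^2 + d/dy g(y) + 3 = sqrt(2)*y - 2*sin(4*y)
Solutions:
 g(y) = C1 + 4*y^3/3 + sqrt(2)*y^2/2 - 3*y + cos(4*y)/2


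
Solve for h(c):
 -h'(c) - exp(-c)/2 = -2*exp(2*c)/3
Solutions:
 h(c) = C1 + exp(2*c)/3 + exp(-c)/2


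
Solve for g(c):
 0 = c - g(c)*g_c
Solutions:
 g(c) = -sqrt(C1 + c^2)
 g(c) = sqrt(C1 + c^2)


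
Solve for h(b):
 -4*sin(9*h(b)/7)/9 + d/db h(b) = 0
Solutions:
 -4*b/9 + 7*log(cos(9*h(b)/7) - 1)/18 - 7*log(cos(9*h(b)/7) + 1)/18 = C1


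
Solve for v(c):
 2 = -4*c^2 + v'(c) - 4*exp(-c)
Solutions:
 v(c) = C1 + 4*c^3/3 + 2*c - 4*exp(-c)


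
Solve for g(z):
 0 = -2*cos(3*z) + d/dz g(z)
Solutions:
 g(z) = C1 + 2*sin(3*z)/3


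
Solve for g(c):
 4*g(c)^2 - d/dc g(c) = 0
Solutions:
 g(c) = -1/(C1 + 4*c)


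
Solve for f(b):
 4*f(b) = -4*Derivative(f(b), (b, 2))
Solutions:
 f(b) = C1*sin(b) + C2*cos(b)


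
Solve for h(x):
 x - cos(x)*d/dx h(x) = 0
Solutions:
 h(x) = C1 + Integral(x/cos(x), x)


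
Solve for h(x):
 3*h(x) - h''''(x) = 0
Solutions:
 h(x) = C1*exp(-3^(1/4)*x) + C2*exp(3^(1/4)*x) + C3*sin(3^(1/4)*x) + C4*cos(3^(1/4)*x)


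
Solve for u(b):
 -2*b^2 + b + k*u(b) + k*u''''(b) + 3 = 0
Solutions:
 u(b) = C1*exp(-sqrt(2)*b*(1 - I)/2) + C2*exp(sqrt(2)*b*(1 - I)/2) + C3*exp(-sqrt(2)*b*(1 + I)/2) + C4*exp(sqrt(2)*b*(1 + I)/2) + 2*b^2/k - b/k - 3/k


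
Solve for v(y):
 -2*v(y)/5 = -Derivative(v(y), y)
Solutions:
 v(y) = C1*exp(2*y/5)


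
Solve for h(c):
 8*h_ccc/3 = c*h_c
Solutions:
 h(c) = C1 + Integral(C2*airyai(3^(1/3)*c/2) + C3*airybi(3^(1/3)*c/2), c)


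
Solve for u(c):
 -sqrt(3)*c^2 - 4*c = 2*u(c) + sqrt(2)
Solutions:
 u(c) = -sqrt(3)*c^2/2 - 2*c - sqrt(2)/2


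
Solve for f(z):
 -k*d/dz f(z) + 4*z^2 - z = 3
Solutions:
 f(z) = C1 + 4*z^3/(3*k) - z^2/(2*k) - 3*z/k


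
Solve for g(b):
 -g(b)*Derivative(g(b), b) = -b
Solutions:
 g(b) = -sqrt(C1 + b^2)
 g(b) = sqrt(C1 + b^2)


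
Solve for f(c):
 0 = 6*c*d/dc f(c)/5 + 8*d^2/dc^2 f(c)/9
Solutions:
 f(c) = C1 + C2*erf(3*sqrt(30)*c/20)


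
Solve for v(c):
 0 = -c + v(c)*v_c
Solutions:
 v(c) = -sqrt(C1 + c^2)
 v(c) = sqrt(C1 + c^2)


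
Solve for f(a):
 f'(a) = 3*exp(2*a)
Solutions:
 f(a) = C1 + 3*exp(2*a)/2


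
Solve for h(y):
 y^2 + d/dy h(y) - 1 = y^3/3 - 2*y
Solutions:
 h(y) = C1 + y^4/12 - y^3/3 - y^2 + y


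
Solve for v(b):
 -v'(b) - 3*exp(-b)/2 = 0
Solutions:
 v(b) = C1 + 3*exp(-b)/2


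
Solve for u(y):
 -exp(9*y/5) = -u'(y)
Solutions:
 u(y) = C1 + 5*exp(9*y/5)/9


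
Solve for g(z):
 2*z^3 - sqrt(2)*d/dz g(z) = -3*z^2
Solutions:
 g(z) = C1 + sqrt(2)*z^4/4 + sqrt(2)*z^3/2


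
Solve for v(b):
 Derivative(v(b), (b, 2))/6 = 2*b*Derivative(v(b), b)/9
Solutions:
 v(b) = C1 + C2*erfi(sqrt(6)*b/3)


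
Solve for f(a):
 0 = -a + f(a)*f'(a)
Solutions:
 f(a) = -sqrt(C1 + a^2)
 f(a) = sqrt(C1 + a^2)


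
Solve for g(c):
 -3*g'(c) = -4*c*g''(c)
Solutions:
 g(c) = C1 + C2*c^(7/4)


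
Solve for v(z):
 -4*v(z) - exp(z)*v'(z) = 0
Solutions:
 v(z) = C1*exp(4*exp(-z))


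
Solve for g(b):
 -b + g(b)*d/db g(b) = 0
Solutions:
 g(b) = -sqrt(C1 + b^2)
 g(b) = sqrt(C1 + b^2)


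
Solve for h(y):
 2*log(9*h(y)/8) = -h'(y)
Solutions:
 -Integral(1/(-log(_y) - 2*log(3) + 3*log(2)), (_y, h(y)))/2 = C1 - y


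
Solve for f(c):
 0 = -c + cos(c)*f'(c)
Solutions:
 f(c) = C1 + Integral(c/cos(c), c)


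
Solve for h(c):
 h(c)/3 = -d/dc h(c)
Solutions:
 h(c) = C1*exp(-c/3)


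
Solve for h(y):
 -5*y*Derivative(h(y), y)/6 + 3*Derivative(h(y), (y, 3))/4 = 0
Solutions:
 h(y) = C1 + Integral(C2*airyai(30^(1/3)*y/3) + C3*airybi(30^(1/3)*y/3), y)


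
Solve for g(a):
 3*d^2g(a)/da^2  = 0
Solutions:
 g(a) = C1 + C2*a


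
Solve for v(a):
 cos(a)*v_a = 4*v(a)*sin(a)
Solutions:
 v(a) = C1/cos(a)^4


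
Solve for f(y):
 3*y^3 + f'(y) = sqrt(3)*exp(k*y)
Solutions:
 f(y) = C1 - 3*y^4/4 + sqrt(3)*exp(k*y)/k


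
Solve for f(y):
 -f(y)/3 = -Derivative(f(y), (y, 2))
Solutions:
 f(y) = C1*exp(-sqrt(3)*y/3) + C2*exp(sqrt(3)*y/3)


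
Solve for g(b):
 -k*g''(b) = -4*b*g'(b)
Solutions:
 g(b) = C1 + C2*erf(sqrt(2)*b*sqrt(-1/k))/sqrt(-1/k)


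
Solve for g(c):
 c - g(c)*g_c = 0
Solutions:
 g(c) = -sqrt(C1 + c^2)
 g(c) = sqrt(C1 + c^2)


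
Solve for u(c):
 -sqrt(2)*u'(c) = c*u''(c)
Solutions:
 u(c) = C1 + C2*c^(1 - sqrt(2))


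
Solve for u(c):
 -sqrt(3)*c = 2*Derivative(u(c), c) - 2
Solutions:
 u(c) = C1 - sqrt(3)*c^2/4 + c


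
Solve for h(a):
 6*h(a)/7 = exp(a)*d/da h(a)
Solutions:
 h(a) = C1*exp(-6*exp(-a)/7)


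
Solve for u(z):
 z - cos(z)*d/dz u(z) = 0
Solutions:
 u(z) = C1 + Integral(z/cos(z), z)


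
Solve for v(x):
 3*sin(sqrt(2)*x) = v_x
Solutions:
 v(x) = C1 - 3*sqrt(2)*cos(sqrt(2)*x)/2


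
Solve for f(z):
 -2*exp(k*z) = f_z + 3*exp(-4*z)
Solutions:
 f(z) = C1 + 3*exp(-4*z)/4 - 2*exp(k*z)/k


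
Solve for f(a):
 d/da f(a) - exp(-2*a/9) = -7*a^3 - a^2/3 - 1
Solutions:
 f(a) = C1 - 7*a^4/4 - a^3/9 - a - 9*exp(-2*a/9)/2


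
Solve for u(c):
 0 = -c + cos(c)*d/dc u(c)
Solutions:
 u(c) = C1 + Integral(c/cos(c), c)


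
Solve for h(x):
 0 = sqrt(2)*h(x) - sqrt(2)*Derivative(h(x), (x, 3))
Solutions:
 h(x) = C3*exp(x) + (C1*sin(sqrt(3)*x/2) + C2*cos(sqrt(3)*x/2))*exp(-x/2)


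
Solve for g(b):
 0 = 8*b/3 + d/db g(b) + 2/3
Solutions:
 g(b) = C1 - 4*b^2/3 - 2*b/3


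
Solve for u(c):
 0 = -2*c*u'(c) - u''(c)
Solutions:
 u(c) = C1 + C2*erf(c)


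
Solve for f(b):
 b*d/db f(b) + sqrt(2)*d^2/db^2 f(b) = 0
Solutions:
 f(b) = C1 + C2*erf(2^(1/4)*b/2)


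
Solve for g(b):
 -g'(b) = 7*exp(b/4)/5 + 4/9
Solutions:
 g(b) = C1 - 4*b/9 - 28*exp(b/4)/5


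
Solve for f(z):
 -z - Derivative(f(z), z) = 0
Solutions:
 f(z) = C1 - z^2/2


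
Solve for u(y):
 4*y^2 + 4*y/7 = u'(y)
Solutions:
 u(y) = C1 + 4*y^3/3 + 2*y^2/7


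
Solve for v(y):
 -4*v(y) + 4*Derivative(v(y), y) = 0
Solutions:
 v(y) = C1*exp(y)


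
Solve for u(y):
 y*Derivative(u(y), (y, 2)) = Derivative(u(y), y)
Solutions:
 u(y) = C1 + C2*y^2


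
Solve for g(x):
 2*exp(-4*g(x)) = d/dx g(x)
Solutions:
 g(x) = log(-I*(C1 + 8*x)^(1/4))
 g(x) = log(I*(C1 + 8*x)^(1/4))
 g(x) = log(-(C1 + 8*x)^(1/4))
 g(x) = log(C1 + 8*x)/4


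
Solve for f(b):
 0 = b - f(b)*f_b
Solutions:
 f(b) = -sqrt(C1 + b^2)
 f(b) = sqrt(C1 + b^2)


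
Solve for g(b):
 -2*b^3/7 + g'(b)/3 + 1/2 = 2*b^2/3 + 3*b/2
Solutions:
 g(b) = C1 + 3*b^4/14 + 2*b^3/3 + 9*b^2/4 - 3*b/2


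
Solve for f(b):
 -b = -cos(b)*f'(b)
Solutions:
 f(b) = C1 + Integral(b/cos(b), b)


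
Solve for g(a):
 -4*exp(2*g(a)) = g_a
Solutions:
 g(a) = log(-sqrt(-1/(C1 - 4*a))) - log(2)/2
 g(a) = log(-1/(C1 - 4*a))/2 - log(2)/2


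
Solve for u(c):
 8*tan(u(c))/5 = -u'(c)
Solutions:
 u(c) = pi - asin(C1*exp(-8*c/5))
 u(c) = asin(C1*exp(-8*c/5))


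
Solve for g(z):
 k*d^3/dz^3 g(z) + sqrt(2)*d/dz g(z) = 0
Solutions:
 g(z) = C1 + C2*exp(-2^(1/4)*z*sqrt(-1/k)) + C3*exp(2^(1/4)*z*sqrt(-1/k))


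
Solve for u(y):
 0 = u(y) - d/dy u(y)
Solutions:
 u(y) = C1*exp(y)


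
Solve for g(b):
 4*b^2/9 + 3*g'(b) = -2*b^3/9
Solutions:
 g(b) = C1 - b^4/54 - 4*b^3/81


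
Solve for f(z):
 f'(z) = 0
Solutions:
 f(z) = C1


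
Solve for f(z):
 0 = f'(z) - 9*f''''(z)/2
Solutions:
 f(z) = C1 + C4*exp(6^(1/3)*z/3) + (C2*sin(2^(1/3)*3^(5/6)*z/6) + C3*cos(2^(1/3)*3^(5/6)*z/6))*exp(-6^(1/3)*z/6)


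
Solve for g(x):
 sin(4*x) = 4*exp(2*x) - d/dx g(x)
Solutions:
 g(x) = C1 + 2*exp(2*x) + cos(4*x)/4


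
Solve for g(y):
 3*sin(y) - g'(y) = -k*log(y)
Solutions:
 g(y) = C1 + k*y*(log(y) - 1) - 3*cos(y)


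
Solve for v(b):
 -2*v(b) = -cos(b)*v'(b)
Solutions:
 v(b) = C1*(sin(b) + 1)/(sin(b) - 1)


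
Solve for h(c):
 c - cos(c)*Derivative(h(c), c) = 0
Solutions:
 h(c) = C1 + Integral(c/cos(c), c)


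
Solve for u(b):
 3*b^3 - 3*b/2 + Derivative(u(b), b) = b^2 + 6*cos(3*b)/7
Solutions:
 u(b) = C1 - 3*b^4/4 + b^3/3 + 3*b^2/4 + 2*sin(3*b)/7


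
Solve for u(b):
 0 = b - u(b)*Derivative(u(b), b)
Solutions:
 u(b) = -sqrt(C1 + b^2)
 u(b) = sqrt(C1 + b^2)


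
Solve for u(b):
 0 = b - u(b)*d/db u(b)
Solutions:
 u(b) = -sqrt(C1 + b^2)
 u(b) = sqrt(C1 + b^2)


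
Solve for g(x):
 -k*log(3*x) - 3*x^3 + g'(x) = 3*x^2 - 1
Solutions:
 g(x) = C1 + k*x*log(x) - k*x + k*x*log(3) + 3*x^4/4 + x^3 - x


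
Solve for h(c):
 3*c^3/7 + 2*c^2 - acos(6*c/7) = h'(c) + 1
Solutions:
 h(c) = C1 + 3*c^4/28 + 2*c^3/3 - c*acos(6*c/7) - c + sqrt(49 - 36*c^2)/6


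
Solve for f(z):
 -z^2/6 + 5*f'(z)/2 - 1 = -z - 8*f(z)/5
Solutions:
 f(z) = C1*exp(-16*z/25) + 5*z^2/48 - 365*z/384 + 12965/6144


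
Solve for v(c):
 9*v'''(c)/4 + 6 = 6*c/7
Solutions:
 v(c) = C1 + C2*c + C3*c^2 + c^4/63 - 4*c^3/9


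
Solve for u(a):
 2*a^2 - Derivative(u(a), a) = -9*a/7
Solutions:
 u(a) = C1 + 2*a^3/3 + 9*a^2/14


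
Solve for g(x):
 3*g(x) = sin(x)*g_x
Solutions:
 g(x) = C1*(cos(x) - 1)^(3/2)/(cos(x) + 1)^(3/2)


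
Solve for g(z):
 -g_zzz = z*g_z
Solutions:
 g(z) = C1 + Integral(C2*airyai(-z) + C3*airybi(-z), z)


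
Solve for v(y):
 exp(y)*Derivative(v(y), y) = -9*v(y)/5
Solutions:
 v(y) = C1*exp(9*exp(-y)/5)


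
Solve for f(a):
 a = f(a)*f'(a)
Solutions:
 f(a) = -sqrt(C1 + a^2)
 f(a) = sqrt(C1 + a^2)


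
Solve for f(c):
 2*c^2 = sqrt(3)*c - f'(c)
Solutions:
 f(c) = C1 - 2*c^3/3 + sqrt(3)*c^2/2


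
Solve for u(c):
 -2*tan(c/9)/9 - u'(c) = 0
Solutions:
 u(c) = C1 + 2*log(cos(c/9))


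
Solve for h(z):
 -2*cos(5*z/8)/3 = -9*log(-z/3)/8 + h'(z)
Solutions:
 h(z) = C1 + 9*z*log(-z)/8 - 9*z*log(3)/8 - 9*z/8 - 16*sin(5*z/8)/15


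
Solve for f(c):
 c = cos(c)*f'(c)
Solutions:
 f(c) = C1 + Integral(c/cos(c), c)


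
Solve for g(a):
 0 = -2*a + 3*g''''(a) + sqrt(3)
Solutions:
 g(a) = C1 + C2*a + C3*a^2 + C4*a^3 + a^5/180 - sqrt(3)*a^4/72


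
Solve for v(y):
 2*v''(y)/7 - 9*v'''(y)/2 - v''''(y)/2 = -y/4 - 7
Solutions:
 v(y) = C1 + C2*y + C3*exp(y*(-63 + sqrt(4081))/14) + C4*exp(-y*(63 + sqrt(4081))/14) - 7*y^3/48 - 1225*y^2/64


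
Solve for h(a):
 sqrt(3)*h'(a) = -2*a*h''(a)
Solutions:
 h(a) = C1 + C2*a^(1 - sqrt(3)/2)


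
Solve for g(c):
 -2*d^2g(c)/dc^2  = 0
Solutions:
 g(c) = C1 + C2*c


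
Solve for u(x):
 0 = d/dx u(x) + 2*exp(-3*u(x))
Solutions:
 u(x) = log(C1 - 6*x)/3
 u(x) = log((-3^(1/3) - 3^(5/6)*I)*(C1 - 2*x)^(1/3)/2)
 u(x) = log((-3^(1/3) + 3^(5/6)*I)*(C1 - 2*x)^(1/3)/2)


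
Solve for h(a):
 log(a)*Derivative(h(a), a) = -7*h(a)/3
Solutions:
 h(a) = C1*exp(-7*li(a)/3)


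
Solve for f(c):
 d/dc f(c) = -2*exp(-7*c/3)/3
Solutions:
 f(c) = C1 + 2*exp(-7*c/3)/7


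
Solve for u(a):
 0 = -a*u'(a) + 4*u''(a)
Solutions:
 u(a) = C1 + C2*erfi(sqrt(2)*a/4)


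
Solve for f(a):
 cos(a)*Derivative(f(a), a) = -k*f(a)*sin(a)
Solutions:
 f(a) = C1*exp(k*log(cos(a)))


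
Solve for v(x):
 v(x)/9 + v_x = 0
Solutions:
 v(x) = C1*exp(-x/9)


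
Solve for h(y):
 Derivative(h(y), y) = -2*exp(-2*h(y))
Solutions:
 h(y) = log(-sqrt(C1 - 4*y))
 h(y) = log(C1 - 4*y)/2


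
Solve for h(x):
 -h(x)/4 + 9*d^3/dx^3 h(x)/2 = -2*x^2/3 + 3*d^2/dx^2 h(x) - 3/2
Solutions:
 h(x) = C1*exp(x*(-2^(1/3)*(9*sqrt(145) + 113)^(1/3) - 8*2^(2/3)/(9*sqrt(145) + 113)^(1/3) + 8)/36)*sin(2^(1/3)*sqrt(3)*x*(-(9*sqrt(145) + 113)^(1/3) + 8*2^(1/3)/(9*sqrt(145) + 113)^(1/3))/36) + C2*exp(x*(-2^(1/3)*(9*sqrt(145) + 113)^(1/3) - 8*2^(2/3)/(9*sqrt(145) + 113)^(1/3) + 8)/36)*cos(2^(1/3)*sqrt(3)*x*(-(9*sqrt(145) + 113)^(1/3) + 8*2^(1/3)/(9*sqrt(145) + 113)^(1/3))/36) + C3*exp(x*(8*2^(2/3)/(9*sqrt(145) + 113)^(1/3) + 4 + 2^(1/3)*(9*sqrt(145) + 113)^(1/3))/18) + 8*x^2/3 - 58


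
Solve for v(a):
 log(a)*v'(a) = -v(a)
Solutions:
 v(a) = C1*exp(-li(a))


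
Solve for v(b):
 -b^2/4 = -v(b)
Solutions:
 v(b) = b^2/4


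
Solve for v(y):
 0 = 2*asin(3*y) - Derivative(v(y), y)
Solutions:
 v(y) = C1 + 2*y*asin(3*y) + 2*sqrt(1 - 9*y^2)/3


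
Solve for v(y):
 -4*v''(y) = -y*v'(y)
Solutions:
 v(y) = C1 + C2*erfi(sqrt(2)*y/4)


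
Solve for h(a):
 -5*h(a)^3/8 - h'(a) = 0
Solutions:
 h(a) = -2*sqrt(-1/(C1 - 5*a))
 h(a) = 2*sqrt(-1/(C1 - 5*a))


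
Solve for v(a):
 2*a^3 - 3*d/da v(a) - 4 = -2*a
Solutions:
 v(a) = C1 + a^4/6 + a^2/3 - 4*a/3


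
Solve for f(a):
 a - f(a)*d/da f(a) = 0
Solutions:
 f(a) = -sqrt(C1 + a^2)
 f(a) = sqrt(C1 + a^2)


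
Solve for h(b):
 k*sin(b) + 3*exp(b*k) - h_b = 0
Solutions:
 h(b) = C1 - k*cos(b) + 3*exp(b*k)/k


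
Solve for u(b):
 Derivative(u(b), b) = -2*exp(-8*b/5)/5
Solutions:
 u(b) = C1 + exp(-8*b/5)/4


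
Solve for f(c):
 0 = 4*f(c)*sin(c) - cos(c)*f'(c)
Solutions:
 f(c) = C1/cos(c)^4


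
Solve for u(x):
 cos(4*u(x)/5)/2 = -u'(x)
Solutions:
 x/2 - 5*log(sin(4*u(x)/5) - 1)/8 + 5*log(sin(4*u(x)/5) + 1)/8 = C1


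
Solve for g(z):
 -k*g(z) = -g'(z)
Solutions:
 g(z) = C1*exp(k*z)


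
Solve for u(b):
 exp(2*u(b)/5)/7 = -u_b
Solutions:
 u(b) = 5*log(-sqrt(-1/(C1 - b))) - 5*log(2) + 5*log(70)/2
 u(b) = 5*log(-1/(C1 - b))/2 - 5*log(2) + 5*log(70)/2


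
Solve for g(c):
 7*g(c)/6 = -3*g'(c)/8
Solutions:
 g(c) = C1*exp(-28*c/9)


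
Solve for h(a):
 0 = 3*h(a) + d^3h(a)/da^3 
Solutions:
 h(a) = C3*exp(-3^(1/3)*a) + (C1*sin(3^(5/6)*a/2) + C2*cos(3^(5/6)*a/2))*exp(3^(1/3)*a/2)


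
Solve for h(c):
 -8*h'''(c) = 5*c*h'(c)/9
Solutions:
 h(c) = C1 + Integral(C2*airyai(-15^(1/3)*c/6) + C3*airybi(-15^(1/3)*c/6), c)


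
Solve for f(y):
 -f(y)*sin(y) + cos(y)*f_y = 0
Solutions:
 f(y) = C1/cos(y)


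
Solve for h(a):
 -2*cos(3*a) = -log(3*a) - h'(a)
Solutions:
 h(a) = C1 - a*log(a) - a*log(3) + a + 2*sin(3*a)/3


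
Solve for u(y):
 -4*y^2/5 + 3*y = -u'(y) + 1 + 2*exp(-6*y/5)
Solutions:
 u(y) = C1 + 4*y^3/15 - 3*y^2/2 + y - 5*exp(-6*y/5)/3


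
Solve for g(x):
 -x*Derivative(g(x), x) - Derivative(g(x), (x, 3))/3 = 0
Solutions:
 g(x) = C1 + Integral(C2*airyai(-3^(1/3)*x) + C3*airybi(-3^(1/3)*x), x)


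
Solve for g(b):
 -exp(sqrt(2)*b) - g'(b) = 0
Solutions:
 g(b) = C1 - sqrt(2)*exp(sqrt(2)*b)/2


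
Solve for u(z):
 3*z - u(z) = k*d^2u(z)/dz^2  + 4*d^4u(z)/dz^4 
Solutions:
 u(z) = C1*exp(-sqrt(2)*z*sqrt(-k - sqrt(k^2 - 16))/4) + C2*exp(sqrt(2)*z*sqrt(-k - sqrt(k^2 - 16))/4) + C3*exp(-sqrt(2)*z*sqrt(-k + sqrt(k^2 - 16))/4) + C4*exp(sqrt(2)*z*sqrt(-k + sqrt(k^2 - 16))/4) + 3*z


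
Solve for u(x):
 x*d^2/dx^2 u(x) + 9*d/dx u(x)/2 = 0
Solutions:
 u(x) = C1 + C2/x^(7/2)


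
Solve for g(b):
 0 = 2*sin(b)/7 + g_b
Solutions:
 g(b) = C1 + 2*cos(b)/7


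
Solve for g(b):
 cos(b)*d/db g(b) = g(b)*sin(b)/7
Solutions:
 g(b) = C1/cos(b)^(1/7)


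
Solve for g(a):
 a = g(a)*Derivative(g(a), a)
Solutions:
 g(a) = -sqrt(C1 + a^2)
 g(a) = sqrt(C1 + a^2)


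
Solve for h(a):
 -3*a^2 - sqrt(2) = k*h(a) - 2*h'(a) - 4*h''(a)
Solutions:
 h(a) = C1*exp(a*(sqrt(4*k + 1) - 1)/4) + C2*exp(-a*(sqrt(4*k + 1) + 1)/4) - 3*a^2/k - 12*a/k^2 - sqrt(2)/k - 24/k^2 - 24/k^3


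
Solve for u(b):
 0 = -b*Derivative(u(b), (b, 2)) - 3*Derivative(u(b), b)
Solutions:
 u(b) = C1 + C2/b^2


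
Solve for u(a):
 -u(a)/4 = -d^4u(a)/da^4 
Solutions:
 u(a) = C1*exp(-sqrt(2)*a/2) + C2*exp(sqrt(2)*a/2) + C3*sin(sqrt(2)*a/2) + C4*cos(sqrt(2)*a/2)


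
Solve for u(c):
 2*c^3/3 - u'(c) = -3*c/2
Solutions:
 u(c) = C1 + c^4/6 + 3*c^2/4


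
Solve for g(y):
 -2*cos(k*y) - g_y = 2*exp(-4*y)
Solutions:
 g(y) = C1 + exp(-4*y)/2 - 2*sin(k*y)/k


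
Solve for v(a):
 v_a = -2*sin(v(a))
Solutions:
 v(a) = -acos((-C1 - exp(4*a))/(C1 - exp(4*a))) + 2*pi
 v(a) = acos((-C1 - exp(4*a))/(C1 - exp(4*a)))


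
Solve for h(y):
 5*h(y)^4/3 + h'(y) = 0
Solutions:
 h(y) = (-1 - sqrt(3)*I)*(1/(C1 + 5*y))^(1/3)/2
 h(y) = (-1 + sqrt(3)*I)*(1/(C1 + 5*y))^(1/3)/2
 h(y) = (1/(C1 + 5*y))^(1/3)


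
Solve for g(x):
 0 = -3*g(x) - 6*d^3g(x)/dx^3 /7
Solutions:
 g(x) = C3*exp(-2^(2/3)*7^(1/3)*x/2) + (C1*sin(2^(2/3)*sqrt(3)*7^(1/3)*x/4) + C2*cos(2^(2/3)*sqrt(3)*7^(1/3)*x/4))*exp(2^(2/3)*7^(1/3)*x/4)


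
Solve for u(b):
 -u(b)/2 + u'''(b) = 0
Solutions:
 u(b) = C3*exp(2^(2/3)*b/2) + (C1*sin(2^(2/3)*sqrt(3)*b/4) + C2*cos(2^(2/3)*sqrt(3)*b/4))*exp(-2^(2/3)*b/4)


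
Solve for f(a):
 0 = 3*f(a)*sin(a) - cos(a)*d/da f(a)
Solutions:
 f(a) = C1/cos(a)^3


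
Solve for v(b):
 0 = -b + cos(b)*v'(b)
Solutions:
 v(b) = C1 + Integral(b/cos(b), b)


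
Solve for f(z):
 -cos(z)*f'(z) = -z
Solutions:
 f(z) = C1 + Integral(z/cos(z), z)


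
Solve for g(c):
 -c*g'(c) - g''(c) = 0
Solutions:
 g(c) = C1 + C2*erf(sqrt(2)*c/2)


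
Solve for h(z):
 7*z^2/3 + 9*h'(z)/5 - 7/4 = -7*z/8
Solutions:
 h(z) = C1 - 35*z^3/81 - 35*z^2/144 + 35*z/36


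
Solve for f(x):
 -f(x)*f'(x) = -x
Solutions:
 f(x) = -sqrt(C1 + x^2)
 f(x) = sqrt(C1 + x^2)


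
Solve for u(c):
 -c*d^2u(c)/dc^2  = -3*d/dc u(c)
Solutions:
 u(c) = C1 + C2*c^4


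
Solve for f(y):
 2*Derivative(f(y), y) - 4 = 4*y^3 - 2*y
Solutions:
 f(y) = C1 + y^4/2 - y^2/2 + 2*y


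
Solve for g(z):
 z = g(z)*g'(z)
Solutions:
 g(z) = -sqrt(C1 + z^2)
 g(z) = sqrt(C1 + z^2)


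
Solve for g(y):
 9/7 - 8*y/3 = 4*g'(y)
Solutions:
 g(y) = C1 - y^2/3 + 9*y/28


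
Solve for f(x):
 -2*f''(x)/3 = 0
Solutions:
 f(x) = C1 + C2*x


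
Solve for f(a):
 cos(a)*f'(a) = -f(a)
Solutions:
 f(a) = C1*sqrt(sin(a) - 1)/sqrt(sin(a) + 1)


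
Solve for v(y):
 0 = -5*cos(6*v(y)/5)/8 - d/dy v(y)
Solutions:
 5*y/8 - 5*log(sin(6*v(y)/5) - 1)/12 + 5*log(sin(6*v(y)/5) + 1)/12 = C1


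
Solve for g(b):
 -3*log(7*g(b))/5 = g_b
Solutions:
 5*Integral(1/(log(_y) + log(7)), (_y, g(b)))/3 = C1 - b


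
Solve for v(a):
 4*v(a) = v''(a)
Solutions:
 v(a) = C1*exp(-2*a) + C2*exp(2*a)


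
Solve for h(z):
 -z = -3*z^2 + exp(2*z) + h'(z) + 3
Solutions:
 h(z) = C1 + z^3 - z^2/2 - 3*z - exp(2*z)/2


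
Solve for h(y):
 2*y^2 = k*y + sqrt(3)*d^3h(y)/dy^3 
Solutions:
 h(y) = C1 + C2*y + C3*y^2 - sqrt(3)*k*y^4/72 + sqrt(3)*y^5/90


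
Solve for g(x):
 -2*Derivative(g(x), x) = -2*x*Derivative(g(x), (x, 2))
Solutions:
 g(x) = C1 + C2*x^2


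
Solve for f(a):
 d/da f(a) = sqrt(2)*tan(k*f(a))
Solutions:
 f(a) = Piecewise((-asin(exp(C1*k + sqrt(2)*a*k))/k + pi/k, Ne(k, 0)), (nan, True))
 f(a) = Piecewise((asin(exp(C1*k + sqrt(2)*a*k))/k, Ne(k, 0)), (nan, True))


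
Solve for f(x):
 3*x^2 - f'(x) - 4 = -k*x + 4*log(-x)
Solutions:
 f(x) = C1 + k*x^2/2 + x^3 - 4*x*log(-x)


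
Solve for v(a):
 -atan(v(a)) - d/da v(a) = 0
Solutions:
 Integral(1/atan(_y), (_y, v(a))) = C1 - a


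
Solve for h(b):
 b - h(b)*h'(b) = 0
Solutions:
 h(b) = -sqrt(C1 + b^2)
 h(b) = sqrt(C1 + b^2)


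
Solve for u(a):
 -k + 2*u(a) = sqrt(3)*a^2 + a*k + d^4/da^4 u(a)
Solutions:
 u(a) = C1*exp(-2^(1/4)*a) + C2*exp(2^(1/4)*a) + C3*sin(2^(1/4)*a) + C4*cos(2^(1/4)*a) + sqrt(3)*a^2/2 + a*k/2 + k/2


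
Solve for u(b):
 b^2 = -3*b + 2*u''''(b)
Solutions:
 u(b) = C1 + C2*b + C3*b^2 + C4*b^3 + b^6/720 + b^5/80


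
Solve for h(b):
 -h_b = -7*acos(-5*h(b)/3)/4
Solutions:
 Integral(1/acos(-5*_y/3), (_y, h(b))) = C1 + 7*b/4


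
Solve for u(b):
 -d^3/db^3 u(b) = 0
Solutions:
 u(b) = C1 + C2*b + C3*b^2


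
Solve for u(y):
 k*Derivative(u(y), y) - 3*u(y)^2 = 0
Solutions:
 u(y) = -k/(C1*k + 3*y)


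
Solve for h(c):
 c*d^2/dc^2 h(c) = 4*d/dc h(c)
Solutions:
 h(c) = C1 + C2*c^5


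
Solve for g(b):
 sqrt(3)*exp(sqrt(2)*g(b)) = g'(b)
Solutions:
 g(b) = sqrt(2)*(2*log(-1/(C1 + sqrt(3)*b)) - log(2))/4


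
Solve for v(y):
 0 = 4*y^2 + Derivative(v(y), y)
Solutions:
 v(y) = C1 - 4*y^3/3


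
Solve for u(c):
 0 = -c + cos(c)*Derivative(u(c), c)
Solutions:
 u(c) = C1 + Integral(c/cos(c), c)


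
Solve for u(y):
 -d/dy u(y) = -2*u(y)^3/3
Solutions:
 u(y) = -sqrt(6)*sqrt(-1/(C1 + 2*y))/2
 u(y) = sqrt(6)*sqrt(-1/(C1 + 2*y))/2


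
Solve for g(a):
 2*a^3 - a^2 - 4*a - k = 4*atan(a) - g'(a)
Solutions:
 g(a) = C1 - a^4/2 + a^3/3 + 2*a^2 + a*k + 4*a*atan(a) - 2*log(a^2 + 1)


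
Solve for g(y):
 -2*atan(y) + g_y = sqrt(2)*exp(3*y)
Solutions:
 g(y) = C1 + 2*y*atan(y) + sqrt(2)*exp(3*y)/3 - log(y^2 + 1)


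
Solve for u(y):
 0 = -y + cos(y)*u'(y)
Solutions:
 u(y) = C1 + Integral(y/cos(y), y)


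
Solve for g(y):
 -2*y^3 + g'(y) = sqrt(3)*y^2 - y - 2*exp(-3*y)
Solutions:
 g(y) = C1 + y^4/2 + sqrt(3)*y^3/3 - y^2/2 + 2*exp(-3*y)/3


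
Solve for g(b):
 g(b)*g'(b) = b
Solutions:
 g(b) = -sqrt(C1 + b^2)
 g(b) = sqrt(C1 + b^2)


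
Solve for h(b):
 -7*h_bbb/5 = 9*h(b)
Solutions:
 h(b) = C3*exp(b*(-45^(1/3)*7^(2/3) + 3*21^(2/3)*5^(1/3))/28)*sin(3*3^(1/6)*5^(1/3)*7^(2/3)*b/14) + C4*exp(b*(-45^(1/3)*7^(2/3) + 3*21^(2/3)*5^(1/3))/28)*cos(3*3^(1/6)*5^(1/3)*7^(2/3)*b/14) + C5*exp(-b*(45^(1/3)*7^(2/3) + 3*21^(2/3)*5^(1/3))/28) + (C1*sin(3*3^(1/6)*5^(1/3)*7^(2/3)*b/14) + C2*cos(3*3^(1/6)*5^(1/3)*7^(2/3)*b/14))*exp(45^(1/3)*7^(2/3)*b/14)


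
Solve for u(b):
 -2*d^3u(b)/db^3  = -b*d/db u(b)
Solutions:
 u(b) = C1 + Integral(C2*airyai(2^(2/3)*b/2) + C3*airybi(2^(2/3)*b/2), b)


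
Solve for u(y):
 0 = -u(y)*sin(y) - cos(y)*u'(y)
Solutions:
 u(y) = C1*cos(y)


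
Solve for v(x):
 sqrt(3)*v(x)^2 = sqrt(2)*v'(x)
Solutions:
 v(x) = -2/(C1 + sqrt(6)*x)


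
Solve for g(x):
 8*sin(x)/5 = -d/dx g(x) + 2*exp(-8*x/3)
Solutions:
 g(x) = C1 + 8*cos(x)/5 - 3*exp(-8*x/3)/4


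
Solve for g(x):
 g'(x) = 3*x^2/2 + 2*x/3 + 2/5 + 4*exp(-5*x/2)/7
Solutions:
 g(x) = C1 + x^3/2 + x^2/3 + 2*x/5 - 8*exp(-5*x/2)/35


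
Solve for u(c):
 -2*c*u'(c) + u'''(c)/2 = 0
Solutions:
 u(c) = C1 + Integral(C2*airyai(2^(2/3)*c) + C3*airybi(2^(2/3)*c), c)


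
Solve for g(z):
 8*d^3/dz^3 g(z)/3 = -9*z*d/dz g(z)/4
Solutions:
 g(z) = C1 + Integral(C2*airyai(-3*2^(1/3)*z/4) + C3*airybi(-3*2^(1/3)*z/4), z)


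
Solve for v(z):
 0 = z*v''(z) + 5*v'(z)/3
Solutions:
 v(z) = C1 + C2/z^(2/3)


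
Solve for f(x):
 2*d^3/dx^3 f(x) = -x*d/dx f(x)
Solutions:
 f(x) = C1 + Integral(C2*airyai(-2^(2/3)*x/2) + C3*airybi(-2^(2/3)*x/2), x)


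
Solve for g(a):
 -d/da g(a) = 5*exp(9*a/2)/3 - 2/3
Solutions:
 g(a) = C1 + 2*a/3 - 10*exp(9*a/2)/27


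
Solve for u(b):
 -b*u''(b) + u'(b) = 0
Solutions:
 u(b) = C1 + C2*b^2


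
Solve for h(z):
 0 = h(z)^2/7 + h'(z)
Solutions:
 h(z) = 7/(C1 + z)


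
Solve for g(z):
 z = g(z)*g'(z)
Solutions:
 g(z) = -sqrt(C1 + z^2)
 g(z) = sqrt(C1 + z^2)


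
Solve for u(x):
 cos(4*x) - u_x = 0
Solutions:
 u(x) = C1 + sin(4*x)/4


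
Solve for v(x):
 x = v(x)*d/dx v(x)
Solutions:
 v(x) = -sqrt(C1 + x^2)
 v(x) = sqrt(C1 + x^2)


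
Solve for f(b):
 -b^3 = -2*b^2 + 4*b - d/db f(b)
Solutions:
 f(b) = C1 + b^4/4 - 2*b^3/3 + 2*b^2


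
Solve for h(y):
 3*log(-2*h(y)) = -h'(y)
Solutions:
 Integral(1/(log(-_y) + log(2)), (_y, h(y)))/3 = C1 - y


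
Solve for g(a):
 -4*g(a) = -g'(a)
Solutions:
 g(a) = C1*exp(4*a)


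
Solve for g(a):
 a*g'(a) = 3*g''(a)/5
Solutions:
 g(a) = C1 + C2*erfi(sqrt(30)*a/6)


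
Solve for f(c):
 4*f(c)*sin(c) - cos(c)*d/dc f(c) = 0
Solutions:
 f(c) = C1/cos(c)^4


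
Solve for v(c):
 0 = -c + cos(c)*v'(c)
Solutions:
 v(c) = C1 + Integral(c/cos(c), c)


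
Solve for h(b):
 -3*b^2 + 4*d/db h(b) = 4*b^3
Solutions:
 h(b) = C1 + b^4/4 + b^3/4


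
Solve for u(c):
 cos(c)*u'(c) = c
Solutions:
 u(c) = C1 + Integral(c/cos(c), c)


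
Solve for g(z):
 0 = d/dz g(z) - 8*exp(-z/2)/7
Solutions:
 g(z) = C1 - 16*exp(-z/2)/7


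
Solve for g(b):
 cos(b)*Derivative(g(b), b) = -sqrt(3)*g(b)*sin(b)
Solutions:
 g(b) = C1*cos(b)^(sqrt(3))


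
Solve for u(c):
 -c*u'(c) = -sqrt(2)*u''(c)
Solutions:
 u(c) = C1 + C2*erfi(2^(1/4)*c/2)


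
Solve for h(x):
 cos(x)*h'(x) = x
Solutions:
 h(x) = C1 + Integral(x/cos(x), x)


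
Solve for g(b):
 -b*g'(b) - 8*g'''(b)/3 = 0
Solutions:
 g(b) = C1 + Integral(C2*airyai(-3^(1/3)*b/2) + C3*airybi(-3^(1/3)*b/2), b)


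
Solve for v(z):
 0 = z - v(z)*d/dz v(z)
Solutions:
 v(z) = -sqrt(C1 + z^2)
 v(z) = sqrt(C1 + z^2)


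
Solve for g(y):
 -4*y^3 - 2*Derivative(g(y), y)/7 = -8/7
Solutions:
 g(y) = C1 - 7*y^4/2 + 4*y


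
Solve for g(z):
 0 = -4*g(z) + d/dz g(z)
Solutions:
 g(z) = C1*exp(4*z)


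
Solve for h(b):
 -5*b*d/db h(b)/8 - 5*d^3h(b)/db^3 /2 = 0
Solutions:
 h(b) = C1 + Integral(C2*airyai(-2^(1/3)*b/2) + C3*airybi(-2^(1/3)*b/2), b)


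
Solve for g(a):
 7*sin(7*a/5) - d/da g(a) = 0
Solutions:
 g(a) = C1 - 5*cos(7*a/5)


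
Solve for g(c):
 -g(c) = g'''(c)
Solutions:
 g(c) = C3*exp(-c) + (C1*sin(sqrt(3)*c/2) + C2*cos(sqrt(3)*c/2))*exp(c/2)


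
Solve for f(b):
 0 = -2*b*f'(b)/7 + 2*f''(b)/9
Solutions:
 f(b) = C1 + C2*erfi(3*sqrt(14)*b/14)


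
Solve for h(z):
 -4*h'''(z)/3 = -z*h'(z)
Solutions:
 h(z) = C1 + Integral(C2*airyai(6^(1/3)*z/2) + C3*airybi(6^(1/3)*z/2), z)


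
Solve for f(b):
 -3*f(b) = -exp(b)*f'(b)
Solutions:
 f(b) = C1*exp(-3*exp(-b))


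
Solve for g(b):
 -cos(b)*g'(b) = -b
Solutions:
 g(b) = C1 + Integral(b/cos(b), b)


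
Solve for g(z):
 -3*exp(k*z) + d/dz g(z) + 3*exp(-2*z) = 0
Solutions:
 g(z) = C1 + 3*exp(-2*z)/2 + 3*exp(k*z)/k


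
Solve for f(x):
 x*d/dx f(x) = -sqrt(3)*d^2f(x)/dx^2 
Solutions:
 f(x) = C1 + C2*erf(sqrt(2)*3^(3/4)*x/6)


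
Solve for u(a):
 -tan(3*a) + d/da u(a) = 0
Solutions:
 u(a) = C1 - log(cos(3*a))/3


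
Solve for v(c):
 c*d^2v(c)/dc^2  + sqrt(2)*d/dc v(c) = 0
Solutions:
 v(c) = C1 + C2*c^(1 - sqrt(2))


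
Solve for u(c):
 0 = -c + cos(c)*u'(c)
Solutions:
 u(c) = C1 + Integral(c/cos(c), c)


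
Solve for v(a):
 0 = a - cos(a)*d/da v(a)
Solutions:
 v(a) = C1 + Integral(a/cos(a), a)


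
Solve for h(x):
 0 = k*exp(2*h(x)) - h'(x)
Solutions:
 h(x) = log(-sqrt(-1/(C1 + k*x))) - log(2)/2
 h(x) = log(-1/(C1 + k*x))/2 - log(2)/2


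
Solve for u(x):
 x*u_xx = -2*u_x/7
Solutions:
 u(x) = C1 + C2*x^(5/7)


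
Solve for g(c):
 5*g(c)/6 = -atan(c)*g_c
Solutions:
 g(c) = C1*exp(-5*Integral(1/atan(c), c)/6)


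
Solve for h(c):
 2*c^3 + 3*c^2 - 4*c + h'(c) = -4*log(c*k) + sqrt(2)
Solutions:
 h(c) = C1 - c^4/2 - c^3 + 2*c^2 - 4*c*log(c*k) + c*(sqrt(2) + 4)


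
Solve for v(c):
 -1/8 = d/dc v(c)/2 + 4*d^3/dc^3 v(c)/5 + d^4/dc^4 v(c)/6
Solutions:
 v(c) = C1 + C2*exp(c*(-32 + 128*2^(1/3)/(5*sqrt(36345) + 1399)^(1/3) + 2^(2/3)*(5*sqrt(36345) + 1399)^(1/3))/20)*sin(2^(1/3)*sqrt(3)*c*(-2^(1/3)*(5*sqrt(36345) + 1399)^(1/3) + 128/(5*sqrt(36345) + 1399)^(1/3))/20) + C3*exp(c*(-32 + 128*2^(1/3)/(5*sqrt(36345) + 1399)^(1/3) + 2^(2/3)*(5*sqrt(36345) + 1399)^(1/3))/20)*cos(2^(1/3)*sqrt(3)*c*(-2^(1/3)*(5*sqrt(36345) + 1399)^(1/3) + 128/(5*sqrt(36345) + 1399)^(1/3))/20) + C4*exp(-c*(128*2^(1/3)/(5*sqrt(36345) + 1399)^(1/3) + 16 + 2^(2/3)*(5*sqrt(36345) + 1399)^(1/3))/10) - c/4


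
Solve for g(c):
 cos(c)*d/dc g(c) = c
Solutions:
 g(c) = C1 + Integral(c/cos(c), c)


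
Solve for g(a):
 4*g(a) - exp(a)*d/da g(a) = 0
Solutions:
 g(a) = C1*exp(-4*exp(-a))


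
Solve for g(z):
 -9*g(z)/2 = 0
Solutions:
 g(z) = 0


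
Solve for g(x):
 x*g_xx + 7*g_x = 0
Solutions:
 g(x) = C1 + C2/x^6


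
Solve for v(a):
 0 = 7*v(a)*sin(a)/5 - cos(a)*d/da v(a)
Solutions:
 v(a) = C1/cos(a)^(7/5)


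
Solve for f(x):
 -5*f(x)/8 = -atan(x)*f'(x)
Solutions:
 f(x) = C1*exp(5*Integral(1/atan(x), x)/8)


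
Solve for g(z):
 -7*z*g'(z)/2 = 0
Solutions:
 g(z) = C1


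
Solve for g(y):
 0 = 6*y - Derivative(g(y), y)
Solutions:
 g(y) = C1 + 3*y^2


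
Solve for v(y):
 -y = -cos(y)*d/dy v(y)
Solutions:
 v(y) = C1 + Integral(y/cos(y), y)


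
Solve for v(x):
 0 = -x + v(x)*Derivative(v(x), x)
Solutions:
 v(x) = -sqrt(C1 + x^2)
 v(x) = sqrt(C1 + x^2)


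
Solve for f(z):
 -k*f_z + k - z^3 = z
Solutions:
 f(z) = C1 + z - z^4/(4*k) - z^2/(2*k)


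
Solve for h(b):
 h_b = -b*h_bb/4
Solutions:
 h(b) = C1 + C2/b^3
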